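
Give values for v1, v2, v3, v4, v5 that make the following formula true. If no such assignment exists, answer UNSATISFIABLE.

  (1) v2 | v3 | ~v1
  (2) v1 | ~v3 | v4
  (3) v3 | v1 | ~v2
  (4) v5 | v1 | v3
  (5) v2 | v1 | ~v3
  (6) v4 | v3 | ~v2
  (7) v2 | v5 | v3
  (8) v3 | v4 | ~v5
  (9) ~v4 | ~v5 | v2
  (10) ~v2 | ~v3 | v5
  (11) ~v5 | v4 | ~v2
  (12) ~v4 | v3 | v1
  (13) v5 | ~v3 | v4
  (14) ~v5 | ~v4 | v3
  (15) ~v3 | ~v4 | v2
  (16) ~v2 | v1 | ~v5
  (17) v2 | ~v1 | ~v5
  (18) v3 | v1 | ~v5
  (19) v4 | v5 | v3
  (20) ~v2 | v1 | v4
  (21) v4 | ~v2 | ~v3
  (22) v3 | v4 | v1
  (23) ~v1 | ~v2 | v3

v1=1, v2=1, v3=1, v4=1, v5=1

Try v2 = 1.
Try v3 = 1.
The clause (v5) is unit, so v5 = 1.
The clause (v4) is unit, so v4 = 1.
The clause (v1) is unit, so v1 = 1.
Every clause now holds.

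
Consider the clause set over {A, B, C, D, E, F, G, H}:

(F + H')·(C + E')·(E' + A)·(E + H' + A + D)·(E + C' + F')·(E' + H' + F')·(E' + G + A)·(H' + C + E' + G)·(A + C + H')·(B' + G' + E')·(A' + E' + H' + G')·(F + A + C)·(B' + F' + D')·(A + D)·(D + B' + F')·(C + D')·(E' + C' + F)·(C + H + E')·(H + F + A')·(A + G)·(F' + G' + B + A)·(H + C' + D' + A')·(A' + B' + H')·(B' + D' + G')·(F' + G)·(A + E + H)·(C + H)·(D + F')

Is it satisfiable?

Unsatisfiable

Branch on F: set F = 1.
The clause (G) is unit, so G = 1.
The clause (D) is unit, so D = 1.
The clause (B') is unit, so B = 0.
The clause (C) is unit, so C = 1.
The clause (E) is unit, so E = 1.
The clause (A) is unit, so A = 1.
The clause (H') is unit, so H = 0.
That conflicts with the unit clause (H).
Undo F and try F = 0.
The clause (H') is unit, so H = 0.
The clause (A') is unit, so A = 0.
The clause (E') is unit, so E = 0.
That conflicts with the unit clause (E).
Either choice for F ends in contradiction.
No assignment satisfies every clause.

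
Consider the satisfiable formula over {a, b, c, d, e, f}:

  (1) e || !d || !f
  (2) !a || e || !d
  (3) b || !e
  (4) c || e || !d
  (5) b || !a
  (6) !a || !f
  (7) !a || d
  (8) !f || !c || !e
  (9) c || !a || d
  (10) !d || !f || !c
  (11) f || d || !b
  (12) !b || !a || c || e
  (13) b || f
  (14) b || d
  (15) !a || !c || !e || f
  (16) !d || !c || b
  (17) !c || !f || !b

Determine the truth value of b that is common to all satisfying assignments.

True

Suppose b = false.
(!e) alone gives e = false.
(!a) alone gives a = false.
(f) alone gives f = true.
(!d) alone gives d = false.
But (d) is also a unit clause — contradiction.
So every satisfying assignment has b = True.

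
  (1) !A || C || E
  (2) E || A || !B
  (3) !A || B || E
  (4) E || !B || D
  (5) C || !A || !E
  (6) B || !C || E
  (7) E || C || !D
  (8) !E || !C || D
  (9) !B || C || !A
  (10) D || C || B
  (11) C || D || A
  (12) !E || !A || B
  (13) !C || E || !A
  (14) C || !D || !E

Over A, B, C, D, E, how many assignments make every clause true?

There are 2^5 = 32 truth assignments over (A, B, C, D, E).
Split on E. With E = true, the clauses containing E are satisfied and !E drops from the rest; 3 of the 2^4 = 16 assignments to the other variables satisfy what remains.
With E = false, by the same count on the reduced clause set, 0 assignments work.
(One model: A=F, B=F, C=T, D=T, E=T.)
Total: 3 + 0 = 3.

3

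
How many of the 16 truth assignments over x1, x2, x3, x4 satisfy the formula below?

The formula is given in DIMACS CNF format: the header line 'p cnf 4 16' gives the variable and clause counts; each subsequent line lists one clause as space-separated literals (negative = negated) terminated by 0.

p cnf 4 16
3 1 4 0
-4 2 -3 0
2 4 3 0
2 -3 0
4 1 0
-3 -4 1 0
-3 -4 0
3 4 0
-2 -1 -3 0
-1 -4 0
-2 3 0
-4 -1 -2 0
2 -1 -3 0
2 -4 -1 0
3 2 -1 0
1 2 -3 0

There are 2^4 = 16 truth assignments over (x1, x2, x3, x4).
Split on x3. With x3 = True, the clauses containing x3 are satisfied and ¬x3 drops from the rest; 0 of the 2^3 = 8 assignments to the other variables satisfy what remains.
With x3 = False, by the same count on the reduced clause set, 1 assignment works.
(One model: x1=F, x2=F, x3=F, x4=T.)
Total: 0 + 1 = 1.

1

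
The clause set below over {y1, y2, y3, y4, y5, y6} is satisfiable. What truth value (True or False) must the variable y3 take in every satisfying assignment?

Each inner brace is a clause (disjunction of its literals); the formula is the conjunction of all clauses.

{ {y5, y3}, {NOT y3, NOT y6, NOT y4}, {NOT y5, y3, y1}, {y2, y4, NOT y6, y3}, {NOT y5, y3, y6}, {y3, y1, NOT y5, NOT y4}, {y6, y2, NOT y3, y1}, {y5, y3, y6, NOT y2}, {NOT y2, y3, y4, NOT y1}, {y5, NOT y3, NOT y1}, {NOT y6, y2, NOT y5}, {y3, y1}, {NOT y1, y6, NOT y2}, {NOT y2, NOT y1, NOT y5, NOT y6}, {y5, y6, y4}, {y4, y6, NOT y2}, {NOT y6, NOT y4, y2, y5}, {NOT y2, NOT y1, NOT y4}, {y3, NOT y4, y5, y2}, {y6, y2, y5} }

True

Suppose y3 = false.
The clause (y5) is unit, so y5 = true.
The clause (y1) is unit, so y1 = true.
The clause (y6) is unit, so y6 = true.
The clause (y2) is unit, so y2 = true.
But (NOT y2) is also a unit clause — contradiction.
So every satisfying assignment has y3 = True.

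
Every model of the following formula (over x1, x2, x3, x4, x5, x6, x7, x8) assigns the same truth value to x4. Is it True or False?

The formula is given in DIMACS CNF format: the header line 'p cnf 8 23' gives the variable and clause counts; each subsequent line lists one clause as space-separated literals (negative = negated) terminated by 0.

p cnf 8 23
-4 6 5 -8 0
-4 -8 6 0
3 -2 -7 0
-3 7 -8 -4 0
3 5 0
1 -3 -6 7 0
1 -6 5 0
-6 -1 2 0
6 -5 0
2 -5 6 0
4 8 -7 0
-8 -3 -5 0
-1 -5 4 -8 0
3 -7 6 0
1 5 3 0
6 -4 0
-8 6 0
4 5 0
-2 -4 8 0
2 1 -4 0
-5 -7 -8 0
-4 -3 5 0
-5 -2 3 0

Suppose x4 = True.
The clause (x6) is unit, so x6 = True.
Branch on x3: set x3 = True.
The clause (x5) is unit, so x5 = True.
The clause (¬x8) is unit, so x8 = False.
The clause (¬x2) is unit, so x2 = False.
The clause (¬x1) is unit, so x1 = False.
That conflicts with the unit clause (x1).
Backtrack on x3: now try x3 = False.
The clause (x5) is unit, so x5 = True.
The clause (¬x2) is unit, so x2 = False.
The clause (¬x1) is unit, so x1 = False.
That conflicts with the unit clause (x1).
Neither x3 = True nor x3 = False works.
So every satisfying assignment has x4 = False.

False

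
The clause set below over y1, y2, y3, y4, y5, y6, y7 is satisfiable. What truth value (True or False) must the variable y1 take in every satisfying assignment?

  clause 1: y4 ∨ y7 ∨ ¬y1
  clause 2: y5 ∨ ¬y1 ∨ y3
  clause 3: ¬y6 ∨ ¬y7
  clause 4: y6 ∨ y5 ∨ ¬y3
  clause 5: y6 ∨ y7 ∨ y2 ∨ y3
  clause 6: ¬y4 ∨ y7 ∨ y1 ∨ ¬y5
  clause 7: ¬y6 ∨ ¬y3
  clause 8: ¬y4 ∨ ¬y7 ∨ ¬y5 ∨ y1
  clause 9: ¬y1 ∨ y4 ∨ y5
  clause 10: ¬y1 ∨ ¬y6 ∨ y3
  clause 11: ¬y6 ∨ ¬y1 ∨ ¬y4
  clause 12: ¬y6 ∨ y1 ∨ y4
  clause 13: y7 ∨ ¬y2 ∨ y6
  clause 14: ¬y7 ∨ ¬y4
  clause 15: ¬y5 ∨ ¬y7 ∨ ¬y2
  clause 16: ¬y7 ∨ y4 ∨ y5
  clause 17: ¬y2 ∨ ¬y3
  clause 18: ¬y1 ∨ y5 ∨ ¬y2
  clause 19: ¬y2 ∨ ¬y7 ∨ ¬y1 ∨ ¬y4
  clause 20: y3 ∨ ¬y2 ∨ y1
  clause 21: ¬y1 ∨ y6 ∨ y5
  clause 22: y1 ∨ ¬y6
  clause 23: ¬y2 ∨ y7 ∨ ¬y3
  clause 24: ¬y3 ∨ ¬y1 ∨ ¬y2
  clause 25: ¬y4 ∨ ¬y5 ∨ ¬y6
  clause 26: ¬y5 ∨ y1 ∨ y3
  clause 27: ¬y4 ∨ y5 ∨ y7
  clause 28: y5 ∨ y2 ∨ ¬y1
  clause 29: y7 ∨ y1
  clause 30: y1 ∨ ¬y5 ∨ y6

Suppose y1 = False.
(¬y6) alone gives y6 = False.
(y7) alone gives y7 = True.
(¬y4) alone gives y4 = False.
(y5) alone gives y5 = True.
But (¬y5) is also a unit clause — contradiction.
So every satisfying assignment has y1 = True.

True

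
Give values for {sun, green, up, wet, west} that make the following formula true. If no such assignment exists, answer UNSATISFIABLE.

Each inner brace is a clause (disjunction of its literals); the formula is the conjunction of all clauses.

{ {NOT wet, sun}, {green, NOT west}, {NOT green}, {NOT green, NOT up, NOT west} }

From the singleton clause (NOT green), green = false.
From the singleton clause (NOT west), west = false.
Try wet = true.
From the singleton clause (sun), sun = true.
All clauses hold; up can take either value.

sun=true, green=false, up=false, wet=true, west=false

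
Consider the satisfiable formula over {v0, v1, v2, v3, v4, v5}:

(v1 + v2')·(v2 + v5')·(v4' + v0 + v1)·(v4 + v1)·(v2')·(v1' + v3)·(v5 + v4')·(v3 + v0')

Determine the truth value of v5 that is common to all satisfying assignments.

Suppose v5 = 1.
(v2) alone gives v2 = 1.
But (v2') is also a unit clause — contradiction.
So every satisfying assignment has v5 = False.

False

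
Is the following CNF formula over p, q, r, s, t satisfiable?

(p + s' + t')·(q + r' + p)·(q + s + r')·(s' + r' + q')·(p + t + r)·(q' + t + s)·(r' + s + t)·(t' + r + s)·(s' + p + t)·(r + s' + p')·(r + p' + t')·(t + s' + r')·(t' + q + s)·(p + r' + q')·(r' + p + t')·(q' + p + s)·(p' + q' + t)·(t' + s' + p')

Try p = 1.
Try r = 0.
From the singleton clause (s'), s = 0.
From the singleton clause (t'), t = 0.
From the singleton clause (q'), q = 0.
Every clause now holds.
A satisfying assignment: p ↦ 1; q ↦ 0; r ↦ 0; s ↦ 0; t ↦ 0.

Yes, satisfiable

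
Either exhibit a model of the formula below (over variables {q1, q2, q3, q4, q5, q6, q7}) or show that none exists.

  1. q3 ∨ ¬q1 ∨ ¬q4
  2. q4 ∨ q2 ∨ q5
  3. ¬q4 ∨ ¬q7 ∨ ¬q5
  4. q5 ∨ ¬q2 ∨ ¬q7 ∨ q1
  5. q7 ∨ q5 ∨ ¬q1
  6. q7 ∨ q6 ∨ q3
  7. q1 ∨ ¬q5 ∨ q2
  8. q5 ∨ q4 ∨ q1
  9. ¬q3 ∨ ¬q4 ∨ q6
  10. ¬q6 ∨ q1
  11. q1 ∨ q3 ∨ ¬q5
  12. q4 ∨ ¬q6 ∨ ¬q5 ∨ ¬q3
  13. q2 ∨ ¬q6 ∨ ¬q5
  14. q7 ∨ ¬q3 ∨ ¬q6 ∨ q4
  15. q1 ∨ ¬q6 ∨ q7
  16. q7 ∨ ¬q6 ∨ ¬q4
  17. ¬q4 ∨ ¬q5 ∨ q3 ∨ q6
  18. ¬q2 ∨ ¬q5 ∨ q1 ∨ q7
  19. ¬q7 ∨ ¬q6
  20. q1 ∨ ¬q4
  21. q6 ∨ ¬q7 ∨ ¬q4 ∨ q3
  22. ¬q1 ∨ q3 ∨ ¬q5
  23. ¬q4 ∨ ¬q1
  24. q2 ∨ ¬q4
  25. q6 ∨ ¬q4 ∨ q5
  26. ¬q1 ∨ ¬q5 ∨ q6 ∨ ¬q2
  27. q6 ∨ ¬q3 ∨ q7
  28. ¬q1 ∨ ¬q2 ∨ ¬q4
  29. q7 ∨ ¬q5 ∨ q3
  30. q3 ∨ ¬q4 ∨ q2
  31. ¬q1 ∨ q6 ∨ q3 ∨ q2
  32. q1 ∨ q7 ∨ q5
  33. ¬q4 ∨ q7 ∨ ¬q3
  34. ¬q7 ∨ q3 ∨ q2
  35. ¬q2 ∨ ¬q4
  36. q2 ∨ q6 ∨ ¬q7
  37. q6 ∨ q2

Branch on q6: set q6 = False.
The clause (q2) is unit, so q2 = True.
The clause (¬q4) is unit, so q4 = False.
Branch on q7: set q7 = True.
Branch on q5: set q5 = False.
The clause (q1) is unit, so q1 = True.
All clauses hold; q3 can take either value.

q1=True; q2=True; q3=False; q4=False; q5=False; q6=False; q7=True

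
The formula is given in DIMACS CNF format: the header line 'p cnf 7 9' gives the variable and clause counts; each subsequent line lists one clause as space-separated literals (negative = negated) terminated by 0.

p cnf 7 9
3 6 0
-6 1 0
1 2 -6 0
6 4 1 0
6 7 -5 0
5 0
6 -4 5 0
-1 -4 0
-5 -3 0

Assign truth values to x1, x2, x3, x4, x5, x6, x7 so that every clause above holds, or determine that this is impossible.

x1 ↦ True; x2 ↦ True; x3 ↦ False; x4 ↦ False; x5 ↦ True; x6 ↦ True; x7 ↦ False

(x5) alone gives x5 = True.
(¬x3) alone gives x3 = False.
(x6) alone gives x6 = True.
(x1) alone gives x1 = True.
(¬x4) alone gives x4 = False.
No clause remains; x2, x7 are free.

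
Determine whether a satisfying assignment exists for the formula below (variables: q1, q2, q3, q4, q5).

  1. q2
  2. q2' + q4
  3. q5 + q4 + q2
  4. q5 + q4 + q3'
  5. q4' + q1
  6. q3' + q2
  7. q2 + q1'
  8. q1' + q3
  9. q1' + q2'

No, unsatisfiable

From the singleton clause (q2), q2 = 1.
From the singleton clause (q4), q4 = 1.
From the singleton clause (q1), q1 = 1.
Now (q1') is unsatisfied and unit — conflict.
No assignment satisfies every clause.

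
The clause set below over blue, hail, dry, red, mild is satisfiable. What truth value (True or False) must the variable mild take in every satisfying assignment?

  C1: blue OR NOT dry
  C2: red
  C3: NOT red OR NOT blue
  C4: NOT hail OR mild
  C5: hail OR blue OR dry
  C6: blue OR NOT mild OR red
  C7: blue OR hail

Suppose mild = false.
From the singleton clause (red), red = true.
From the singleton clause (NOT blue), blue = false.
From the singleton clause (NOT dry), dry = false.
From the singleton clause (NOT hail), hail = false.
But (hail) is also a unit clause — contradiction.
So every satisfying assignment has mild = True.

True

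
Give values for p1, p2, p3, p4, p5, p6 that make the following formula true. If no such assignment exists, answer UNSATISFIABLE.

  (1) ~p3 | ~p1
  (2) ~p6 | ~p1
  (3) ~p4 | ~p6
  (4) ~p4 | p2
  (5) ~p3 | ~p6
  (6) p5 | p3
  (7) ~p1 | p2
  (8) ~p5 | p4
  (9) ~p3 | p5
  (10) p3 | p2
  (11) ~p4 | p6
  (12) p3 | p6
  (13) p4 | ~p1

Try p3 = 0.
Unit clause (p5) forces p5 = 1.
Unit clause (p4) forces p4 = 1.
Unit clause (~p6) forces p6 = 0.
Now (p6) is unsatisfied and unit — conflict.
Undo p3 and try p3 = 1.
Unit clause (~p1) forces p1 = 0.
Unit clause (~p6) forces p6 = 0.
Unit clause (p5) forces p5 = 1.
Unit clause (p4) forces p4 = 1.
Now (~p4) is unsatisfied and unit — conflict.
Both values of p3 lead to a conflict.

UNSATISFIABLE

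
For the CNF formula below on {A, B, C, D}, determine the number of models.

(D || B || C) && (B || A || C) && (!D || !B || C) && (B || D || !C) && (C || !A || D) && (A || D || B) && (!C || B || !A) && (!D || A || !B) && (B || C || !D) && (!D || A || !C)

There are 2^4 = 16 truth assignments over (A, B, C, D).
Check each against the 10 clauses (columns in the order A, B, C, D):
  F F F F  ✗ fails (D || B || C)
  F F F T  ✗ fails (B || A || C)
  F F T F  ✗ fails (B || D || !C)
  F F T T  ✗ fails (!D || A || !C)
  F T F F  ✓ satisfies all
  F T F T  ✗ fails (!D || !B || C)
  F T T F  ✓ satisfies all
  F T T T  ✗ fails (!D || A || !B)
  T F F F  ✗ fails (D || B || C)
  T F F T  ✗ fails (B || C || !D)
  T F T F  ✗ fails (B || D || !C)
  T F T T  ✗ fails (!C || B || !A)
  T T F F  ✗ fails (C || !A || D)
  T T F T  ✗ fails (!D || !B || C)
  T T T F  ✓ satisfies all
  T T T T  ✓ satisfies all
4 of the 16 rows are models.

4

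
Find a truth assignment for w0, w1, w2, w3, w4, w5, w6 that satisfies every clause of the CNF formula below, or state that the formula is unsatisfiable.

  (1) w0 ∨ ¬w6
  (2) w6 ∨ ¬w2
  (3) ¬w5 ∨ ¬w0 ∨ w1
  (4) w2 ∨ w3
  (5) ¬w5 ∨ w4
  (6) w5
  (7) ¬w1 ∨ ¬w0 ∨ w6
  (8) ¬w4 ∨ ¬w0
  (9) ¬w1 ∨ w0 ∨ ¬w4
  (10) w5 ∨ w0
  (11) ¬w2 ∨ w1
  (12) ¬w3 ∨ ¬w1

(w5) alone gives w5 = True.
(w4) alone gives w4 = True.
(¬w0) alone gives w0 = False.
(¬w6) alone gives w6 = False.
(¬w2) alone gives w2 = False.
(w3) alone gives w3 = True.
(¬w1) alone gives w1 = False.
All clauses are satisfied.

w0 ↦ False,  w1 ↦ False,  w2 ↦ False,  w3 ↦ True,  w4 ↦ True,  w5 ↦ True,  w6 ↦ False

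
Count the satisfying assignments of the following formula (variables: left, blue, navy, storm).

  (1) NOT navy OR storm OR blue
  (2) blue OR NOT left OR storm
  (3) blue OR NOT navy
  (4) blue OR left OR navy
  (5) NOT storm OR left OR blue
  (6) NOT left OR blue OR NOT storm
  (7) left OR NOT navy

6

There are 2^4 = 16 truth assignments over (left, blue, navy, storm).
Split on blue. With blue = true, the clauses containing blue are satisfied and NOT blue drops from the rest; 6 of the 2^3 = 8 assignments to the other variables satisfy what remains.
With blue = false, by the same count on the reduced clause set, 0 assignments work.
(One model: left=F, blue=T, navy=F, storm=F.)
Total: 6 + 0 = 6.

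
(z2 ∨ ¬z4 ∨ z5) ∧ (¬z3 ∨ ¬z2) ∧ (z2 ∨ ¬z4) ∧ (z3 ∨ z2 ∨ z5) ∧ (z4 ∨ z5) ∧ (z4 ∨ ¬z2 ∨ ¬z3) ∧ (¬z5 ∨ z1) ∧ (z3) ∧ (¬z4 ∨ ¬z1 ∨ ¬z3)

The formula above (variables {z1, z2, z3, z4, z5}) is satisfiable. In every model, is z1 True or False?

Suppose z1 = False.
The clause (¬z5) is unit, so z5 = False.
The clause (z4) is unit, so z4 = True.
The clause (z2) is unit, so z2 = True.
The clause (¬z3) is unit, so z3 = False.
That conflicts with the unit clause (z3).
So every satisfying assignment has z1 = True.

True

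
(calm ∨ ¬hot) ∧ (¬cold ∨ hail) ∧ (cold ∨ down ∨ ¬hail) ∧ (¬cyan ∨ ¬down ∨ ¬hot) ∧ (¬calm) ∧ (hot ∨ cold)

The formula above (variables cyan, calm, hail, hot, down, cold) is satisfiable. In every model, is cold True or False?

True

Suppose cold = False.
Unit clause (¬calm) forces calm = False.
Unit clause (¬hot) forces hot = False.
That conflicts with the unit clause (hot).
So every satisfying assignment has cold = True.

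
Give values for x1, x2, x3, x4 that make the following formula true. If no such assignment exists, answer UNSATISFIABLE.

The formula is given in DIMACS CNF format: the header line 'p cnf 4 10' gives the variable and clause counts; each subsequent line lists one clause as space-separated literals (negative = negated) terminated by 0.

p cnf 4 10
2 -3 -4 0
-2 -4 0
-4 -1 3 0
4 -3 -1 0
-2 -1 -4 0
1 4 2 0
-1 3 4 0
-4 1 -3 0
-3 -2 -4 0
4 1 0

Case x2 = False:
Case x3 = False:
Case x4 = True:
From the singleton clause (¬x1), x1 = False.
All clauses are satisfied.

x1 ↦ False; x2 ↦ False; x3 ↦ False; x4 ↦ True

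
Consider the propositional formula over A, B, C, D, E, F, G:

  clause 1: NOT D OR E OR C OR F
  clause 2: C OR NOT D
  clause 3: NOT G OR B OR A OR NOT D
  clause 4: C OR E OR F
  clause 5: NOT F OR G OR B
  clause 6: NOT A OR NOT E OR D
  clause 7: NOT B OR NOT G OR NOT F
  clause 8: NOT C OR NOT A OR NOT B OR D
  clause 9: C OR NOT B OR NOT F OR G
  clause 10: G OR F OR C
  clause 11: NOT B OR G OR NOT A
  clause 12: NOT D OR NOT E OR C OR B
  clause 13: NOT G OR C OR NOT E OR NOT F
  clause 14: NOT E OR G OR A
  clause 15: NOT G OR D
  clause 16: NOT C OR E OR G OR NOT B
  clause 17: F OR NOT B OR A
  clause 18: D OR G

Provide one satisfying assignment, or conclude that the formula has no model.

Branch on C: set C = true.
Branch on G: set G = false.
The clause (D) is unit, so D = true.
Branch on F: set F = false.
Branch on B: set B = false.
Branch on E: set E = true.
The clause (A) is unit, so A = true.
Every clause now holds.

A=true,  B=false,  C=true,  D=true,  E=true,  F=false,  G=false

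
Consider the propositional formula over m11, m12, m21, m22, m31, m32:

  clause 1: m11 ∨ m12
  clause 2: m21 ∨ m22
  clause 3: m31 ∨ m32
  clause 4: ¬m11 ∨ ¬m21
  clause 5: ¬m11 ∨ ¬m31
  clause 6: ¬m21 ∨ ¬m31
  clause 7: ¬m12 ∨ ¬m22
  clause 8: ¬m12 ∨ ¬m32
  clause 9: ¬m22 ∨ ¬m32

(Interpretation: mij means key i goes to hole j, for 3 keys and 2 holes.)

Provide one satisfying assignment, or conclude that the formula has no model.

Branch on m11: set m11 = True.
(¬m21) alone gives m21 = False.
(m22) alone gives m22 = True.
(¬m31) alone gives m31 = False.
(m32) alone gives m32 = True.
That conflicts with the unit clause (¬m32).
Undo m11 and try m11 = False.
(m12) alone gives m12 = True.
(¬m22) alone gives m22 = False.
(m21) alone gives m21 = True.
(¬m31) alone gives m31 = False.
(m32) alone gives m32 = True.
That conflicts with the unit clause (¬m32).
Neither m11 = True nor m11 = False works.

UNSATISFIABLE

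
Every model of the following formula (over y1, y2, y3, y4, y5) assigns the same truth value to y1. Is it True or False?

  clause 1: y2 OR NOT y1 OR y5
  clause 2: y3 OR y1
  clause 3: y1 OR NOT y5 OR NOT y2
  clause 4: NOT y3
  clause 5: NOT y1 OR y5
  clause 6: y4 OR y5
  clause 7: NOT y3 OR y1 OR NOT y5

True

Suppose y1 = false.
Unit clause (y3) forces y3 = true.
Now (NOT y3) is unsatisfied and unit — conflict.
So every satisfying assignment has y1 = True.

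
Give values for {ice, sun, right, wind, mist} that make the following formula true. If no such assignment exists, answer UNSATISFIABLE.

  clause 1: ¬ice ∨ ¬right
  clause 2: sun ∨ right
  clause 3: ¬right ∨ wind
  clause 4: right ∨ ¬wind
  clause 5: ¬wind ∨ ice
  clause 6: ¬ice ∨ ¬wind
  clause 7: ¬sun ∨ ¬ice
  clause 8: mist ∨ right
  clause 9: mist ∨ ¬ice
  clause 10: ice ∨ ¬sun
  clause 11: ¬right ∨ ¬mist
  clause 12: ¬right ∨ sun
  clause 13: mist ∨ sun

UNSATISFIABLE

Suppose ice = False.
From the singleton clause (¬wind), wind = False.
From the singleton clause (¬right), right = False.
From the singleton clause (sun), sun = True.
That conflicts with the unit clause (¬sun).
Undo ice and try ice = True.
From the singleton clause (¬right), right = False.
From the singleton clause (sun), sun = True.
That conflicts with the unit clause (¬sun).
Both values of ice lead to a conflict.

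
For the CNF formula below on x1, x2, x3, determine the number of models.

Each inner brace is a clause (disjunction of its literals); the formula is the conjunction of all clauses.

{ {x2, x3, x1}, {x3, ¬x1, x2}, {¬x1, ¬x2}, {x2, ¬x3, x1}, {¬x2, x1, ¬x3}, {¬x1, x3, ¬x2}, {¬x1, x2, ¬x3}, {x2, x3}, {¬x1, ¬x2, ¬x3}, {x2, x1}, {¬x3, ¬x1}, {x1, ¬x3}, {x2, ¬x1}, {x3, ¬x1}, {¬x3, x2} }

1

There are 2^3 = 8 truth assignments over (x1, x2, x3).
Check each against the 15 clauses (columns in the order x1, x2, x3):
  F F F  ✗ fails (x2 ∨ x3 ∨ x1)
  F F T  ✗ fails (x2 ∨ ¬x3 ∨ x1)
  F T F  ✓ satisfies all
  F T T  ✗ fails (¬x2 ∨ x1 ∨ ¬x3)
  T F F  ✗ fails (x3 ∨ ¬x1 ∨ x2)
  T F T  ✗ fails (¬x1 ∨ x2 ∨ ¬x3)
  T T F  ✗ fails (¬x1 ∨ ¬x2)
  T T T  ✗ fails (¬x1 ∨ ¬x2)
1 of the 8 rows is a model.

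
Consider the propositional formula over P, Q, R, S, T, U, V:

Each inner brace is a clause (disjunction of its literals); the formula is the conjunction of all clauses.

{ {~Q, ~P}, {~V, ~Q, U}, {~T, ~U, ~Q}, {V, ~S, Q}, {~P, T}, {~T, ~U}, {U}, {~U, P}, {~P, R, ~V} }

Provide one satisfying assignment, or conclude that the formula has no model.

UNSATISFIABLE

Unit clause (U) forces U = 1.
Unit clause (~T) forces T = 0.
Unit clause (~P) forces P = 0.
Now (P) is unsatisfied and unit — conflict.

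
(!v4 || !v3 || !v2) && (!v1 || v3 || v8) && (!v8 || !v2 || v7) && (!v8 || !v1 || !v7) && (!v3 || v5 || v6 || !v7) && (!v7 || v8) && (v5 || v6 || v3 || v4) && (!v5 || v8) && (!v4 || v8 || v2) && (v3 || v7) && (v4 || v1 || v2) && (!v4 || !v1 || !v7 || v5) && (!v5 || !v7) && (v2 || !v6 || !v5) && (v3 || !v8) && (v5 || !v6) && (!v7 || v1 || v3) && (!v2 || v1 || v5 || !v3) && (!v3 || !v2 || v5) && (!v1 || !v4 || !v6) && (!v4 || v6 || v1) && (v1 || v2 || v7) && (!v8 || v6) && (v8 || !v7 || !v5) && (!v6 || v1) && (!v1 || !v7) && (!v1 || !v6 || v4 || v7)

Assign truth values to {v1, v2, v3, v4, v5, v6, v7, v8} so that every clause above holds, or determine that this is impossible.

Suppose v7 = false.
(v3) alone gives v3 = true.
Suppose v4 = false.
Suppose v8 = false.
(!v5) alone gives v5 = false.
(!v6) alone gives v6 = false.
(!v2) alone gives v2 = false.
(v1) alone gives v1 = true.
Every clause now holds.

v1=true; v2=false; v3=true; v4=false; v5=false; v6=false; v7=false; v8=false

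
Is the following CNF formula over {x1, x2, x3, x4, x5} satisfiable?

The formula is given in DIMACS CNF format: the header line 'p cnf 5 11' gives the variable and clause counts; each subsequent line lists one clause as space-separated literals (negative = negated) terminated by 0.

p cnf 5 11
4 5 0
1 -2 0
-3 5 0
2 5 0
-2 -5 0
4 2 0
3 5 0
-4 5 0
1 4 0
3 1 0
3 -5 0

Yes, satisfiable

Case x4 = True:
From the singleton clause (x5), x5 = True.
From the singleton clause (¬x2), x2 = False.
From the singleton clause (x3), x3 = True.
All clauses hold; x1 can take either value.
A satisfying assignment: x1 ↦ True; x2 ↦ False; x3 ↦ True; x4 ↦ True; x5 ↦ True.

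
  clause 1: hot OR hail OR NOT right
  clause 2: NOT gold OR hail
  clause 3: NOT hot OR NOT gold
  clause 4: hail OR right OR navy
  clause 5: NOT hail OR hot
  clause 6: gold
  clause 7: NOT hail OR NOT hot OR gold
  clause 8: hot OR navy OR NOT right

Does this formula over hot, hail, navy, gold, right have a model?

No

The clause (gold) is unit, so gold = true.
The clause (hail) is unit, so hail = true.
The clause (NOT hot) is unit, so hot = false.
That conflicts with the unit clause (hot).
No assignment satisfies every clause.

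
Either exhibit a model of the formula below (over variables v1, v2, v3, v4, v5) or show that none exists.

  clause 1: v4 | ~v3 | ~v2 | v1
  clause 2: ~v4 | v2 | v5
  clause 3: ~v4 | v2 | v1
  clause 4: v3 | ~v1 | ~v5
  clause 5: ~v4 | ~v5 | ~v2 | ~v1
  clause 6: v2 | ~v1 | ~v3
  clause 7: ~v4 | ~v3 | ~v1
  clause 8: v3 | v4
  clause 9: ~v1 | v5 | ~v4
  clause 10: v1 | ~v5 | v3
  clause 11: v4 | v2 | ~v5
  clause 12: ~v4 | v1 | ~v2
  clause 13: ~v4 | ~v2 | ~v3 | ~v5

Try v3 = 1.
Try v2 = 0.
(~v1) alone gives v1 = 0.
(~v4) alone gives v4 = 0.
(~v5) alone gives v5 = 0.
This assignment satisfies each clause.

v1: 0; v2: 0; v3: 1; v4: 0; v5: 0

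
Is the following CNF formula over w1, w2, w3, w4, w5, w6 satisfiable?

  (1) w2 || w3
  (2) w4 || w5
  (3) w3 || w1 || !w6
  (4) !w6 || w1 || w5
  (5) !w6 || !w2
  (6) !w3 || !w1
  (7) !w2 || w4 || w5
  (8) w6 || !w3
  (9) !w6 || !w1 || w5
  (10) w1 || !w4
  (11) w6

(w6) alone gives w6 = true.
(!w2) alone gives w2 = false.
(w3) alone gives w3 = true.
(!w1) alone gives w1 = false.
(w5) alone gives w5 = true.
(!w4) alone gives w4 = false.
This assignment satisfies each clause.
A satisfying assignment: w1 ↦ false, w2 ↦ false, w3 ↦ true, w4 ↦ false, w5 ↦ true, w6 ↦ true.

Yes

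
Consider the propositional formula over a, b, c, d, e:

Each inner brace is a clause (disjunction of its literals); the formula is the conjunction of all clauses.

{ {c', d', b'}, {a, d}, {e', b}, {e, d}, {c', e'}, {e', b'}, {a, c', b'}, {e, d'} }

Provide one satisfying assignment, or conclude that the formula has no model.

UNSATISFIABLE

Case a = 1:
Case e = 0:
Unit clause (d) forces d = 1.
That conflicts with the unit clause (d').
Undo e and try e = 1.
Unit clause (b) forces b = 1.
That conflicts with the unit clause (b').
Either choice for e ends in contradiction.
Undo a and try a = 0.
Unit clause (d) forces d = 1.
Unit clause (e) forces e = 1.
Unit clause (b) forces b = 1.
That conflicts with the unit clause (b').
Either choice for a ends in contradiction.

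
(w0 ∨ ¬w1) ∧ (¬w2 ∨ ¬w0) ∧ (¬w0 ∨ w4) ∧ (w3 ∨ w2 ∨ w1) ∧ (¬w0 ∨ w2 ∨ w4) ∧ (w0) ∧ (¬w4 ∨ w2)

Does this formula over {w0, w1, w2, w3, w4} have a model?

No, unsatisfiable

From the singleton clause (w0), w0 = True.
From the singleton clause (¬w2), w2 = False.
From the singleton clause (w4), w4 = True.
That conflicts with the unit clause (¬w4).
No assignment satisfies every clause.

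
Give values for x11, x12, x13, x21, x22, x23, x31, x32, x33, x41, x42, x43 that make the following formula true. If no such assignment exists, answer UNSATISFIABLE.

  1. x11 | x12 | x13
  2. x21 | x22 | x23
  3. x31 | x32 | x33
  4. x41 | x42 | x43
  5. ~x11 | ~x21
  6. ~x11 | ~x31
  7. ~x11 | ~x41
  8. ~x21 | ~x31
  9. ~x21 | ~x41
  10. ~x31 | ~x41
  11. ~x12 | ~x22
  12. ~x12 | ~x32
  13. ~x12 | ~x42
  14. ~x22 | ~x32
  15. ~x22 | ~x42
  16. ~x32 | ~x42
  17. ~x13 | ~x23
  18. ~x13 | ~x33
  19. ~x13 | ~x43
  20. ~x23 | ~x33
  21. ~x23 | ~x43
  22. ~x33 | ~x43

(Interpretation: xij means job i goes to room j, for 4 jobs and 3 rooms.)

UNSATISFIABLE

Try x11 = 0.
Try x12 = 1.
From the singleton clause (~x22), x22 = 0.
From the singleton clause (~x32), x32 = 0.
From the singleton clause (~x42), x42 = 0.
Try x21 = 1.
From the singleton clause (~x31), x31 = 0.
From the singleton clause (x33), x33 = 1.
From the singleton clause (~x41), x41 = 0.
From the singleton clause (x43), x43 = 1.
But (~x43) is also a unit clause — contradiction.
That branch fails; take x21 = 0 instead.
From the singleton clause (x23), x23 = 1.
From the singleton clause (~x13), x13 = 0.
From the singleton clause (~x33), x33 = 0.
From the singleton clause (x31), x31 = 1.
From the singleton clause (~x41), x41 = 0.
From the singleton clause (x43), x43 = 1.
But (~x43) is also a unit clause — contradiction.
Both values of x21 lead to a conflict.
That branch fails; take x12 = 0 instead.
From the singleton clause (x13), x13 = 1.
From the singleton clause (~x23), x23 = 0.
From the singleton clause (~x33), x33 = 0.
From the singleton clause (~x43), x43 = 0.
Try x21 = 1.
From the singleton clause (~x31), x31 = 0.
From the singleton clause (x32), x32 = 1.
From the singleton clause (~x41), x41 = 0.
From the singleton clause (x42), x42 = 1.
But (~x42) is also a unit clause — contradiction.
That branch fails; take x21 = 0 instead.
From the singleton clause (x22), x22 = 1.
From the singleton clause (~x32), x32 = 0.
From the singleton clause (x31), x31 = 1.
From the singleton clause (~x41), x41 = 0.
From the singleton clause (x42), x42 = 1.
But (~x42) is also a unit clause — contradiction.
Both values of x21 lead to a conflict.
Both values of x12 lead to a conflict.
That branch fails; take x11 = 1 instead.
From the singleton clause (~x21), x21 = 0.
From the singleton clause (~x31), x31 = 0.
From the singleton clause (~x41), x41 = 0.
Try x22 = 1.
From the singleton clause (~x12), x12 = 0.
From the singleton clause (~x32), x32 = 0.
From the singleton clause (x33), x33 = 1.
From the singleton clause (~x42), x42 = 0.
From the singleton clause (x43), x43 = 1.
But (~x43) is also a unit clause — contradiction.
That branch fails; take x22 = 0 instead.
From the singleton clause (x23), x23 = 1.
From the singleton clause (~x13), x13 = 0.
From the singleton clause (~x33), x33 = 0.
From the singleton clause (x32), x32 = 1.
From the singleton clause (~x12), x12 = 0.
From the singleton clause (~x42), x42 = 0.
From the singleton clause (x43), x43 = 1.
But (~x43) is also a unit clause — contradiction.
Both values of x22 lead to a conflict.
Both values of x11 lead to a conflict.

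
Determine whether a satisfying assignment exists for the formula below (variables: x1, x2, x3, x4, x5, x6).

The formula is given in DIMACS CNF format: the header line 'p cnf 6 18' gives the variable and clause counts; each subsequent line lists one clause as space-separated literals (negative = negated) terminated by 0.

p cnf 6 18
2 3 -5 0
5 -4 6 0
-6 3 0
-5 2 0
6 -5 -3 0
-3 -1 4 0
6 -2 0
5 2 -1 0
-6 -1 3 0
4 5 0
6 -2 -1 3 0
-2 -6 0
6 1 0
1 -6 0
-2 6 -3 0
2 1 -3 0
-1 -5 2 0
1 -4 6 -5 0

No

Suppose x6 = False.
Unit clause (¬x2) forces x2 = False.
Unit clause (¬x5) forces x5 = False.
Unit clause (¬x4) forces x4 = False.
Now (x4) is unsatisfied and unit — conflict.
Undo x6 and try x6 = True.
Unit clause (x3) forces x3 = True.
Unit clause (¬x2) forces x2 = False.
Unit clause (¬x5) forces x5 = False.
Unit clause (¬x1) forces x1 = False.
Now (x1) is unsatisfied and unit — conflict.
Both values of x6 lead to a conflict.
No assignment satisfies every clause.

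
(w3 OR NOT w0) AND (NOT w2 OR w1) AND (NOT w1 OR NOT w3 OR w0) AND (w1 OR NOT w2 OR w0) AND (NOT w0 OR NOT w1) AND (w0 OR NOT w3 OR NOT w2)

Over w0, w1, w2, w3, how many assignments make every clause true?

There are 2^4 = 16 truth assignments over (w0, w1, w2, w3).
Split on w1. With w1 = true, the clauses containing w1 are satisfied and NOT w1 drops from the rest; 2 of the 2^3 = 8 assignments to the other variables satisfy what remains.
With w1 = false, by the same count on the reduced clause set, 3 assignments work.
(One model: w0=F, w1=F, w2=F, w3=F.)
Total: 2 + 3 = 5.

5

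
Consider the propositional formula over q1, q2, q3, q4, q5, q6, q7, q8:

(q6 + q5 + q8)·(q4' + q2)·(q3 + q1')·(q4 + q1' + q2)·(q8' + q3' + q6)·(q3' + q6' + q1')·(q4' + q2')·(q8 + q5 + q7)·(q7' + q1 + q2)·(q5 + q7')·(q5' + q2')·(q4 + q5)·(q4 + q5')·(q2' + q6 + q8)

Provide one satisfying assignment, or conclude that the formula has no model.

Suppose q4 = 0.
The clause (q5) is unit, so q5 = 1.
That conflicts with the unit clause (q5').
Undo q4 and try q4 = 1.
The clause (q2) is unit, so q2 = 1.
That conflicts with the unit clause (q2').
Either choice for q4 ends in contradiction.

UNSATISFIABLE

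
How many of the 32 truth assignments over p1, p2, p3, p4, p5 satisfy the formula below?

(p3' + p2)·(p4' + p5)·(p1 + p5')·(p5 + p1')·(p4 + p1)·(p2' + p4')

There are 2^5 = 32 truth assignments over (p1, p2, p3, p4, p5).
Split on p3. With p3 = 1, the clauses containing p3 are satisfied and p3' drops from the rest; 1 of the 2^4 = 16 assignments to the other variables satisfy what remains.
With p3 = 0, by the same count on the reduced clause set, 3 assignments work.
Total: 1 + 3 = 4.

4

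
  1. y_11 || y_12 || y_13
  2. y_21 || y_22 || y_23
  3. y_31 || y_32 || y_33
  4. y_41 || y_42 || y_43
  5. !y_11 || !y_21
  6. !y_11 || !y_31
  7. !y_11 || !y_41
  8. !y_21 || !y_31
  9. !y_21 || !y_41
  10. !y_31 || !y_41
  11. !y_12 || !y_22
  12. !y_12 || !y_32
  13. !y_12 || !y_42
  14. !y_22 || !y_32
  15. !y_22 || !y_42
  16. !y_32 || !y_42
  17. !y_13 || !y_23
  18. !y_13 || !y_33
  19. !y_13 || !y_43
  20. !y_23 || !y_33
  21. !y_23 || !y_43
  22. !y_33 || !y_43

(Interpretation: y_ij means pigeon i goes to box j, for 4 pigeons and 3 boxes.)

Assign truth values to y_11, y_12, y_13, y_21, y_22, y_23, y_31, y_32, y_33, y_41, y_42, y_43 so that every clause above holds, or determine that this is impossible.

Branch on y_11: set y_11 = false.
Branch on y_12: set y_12 = true.
The clause (!y_22) is unit, so y_22 = false.
The clause (!y_32) is unit, so y_32 = false.
The clause (!y_42) is unit, so y_42 = false.
Branch on y_21: set y_21 = true.
The clause (!y_31) is unit, so y_31 = false.
The clause (y_33) is unit, so y_33 = true.
The clause (!y_41) is unit, so y_41 = false.
The clause (y_43) is unit, so y_43 = true.
But (!y_43) is also a unit clause — contradiction.
Undo y_21 and try y_21 = false.
The clause (y_23) is unit, so y_23 = true.
The clause (!y_13) is unit, so y_13 = false.
The clause (!y_33) is unit, so y_33 = false.
The clause (y_31) is unit, so y_31 = true.
The clause (!y_41) is unit, so y_41 = false.
The clause (y_43) is unit, so y_43 = true.
But (!y_43) is also a unit clause — contradiction.
Either choice for y_21 ends in contradiction.
Undo y_12 and try y_12 = false.
The clause (y_13) is unit, so y_13 = true.
The clause (!y_23) is unit, so y_23 = false.
The clause (!y_33) is unit, so y_33 = false.
The clause (!y_43) is unit, so y_43 = false.
Branch on y_21: set y_21 = true.
The clause (!y_31) is unit, so y_31 = false.
The clause (y_32) is unit, so y_32 = true.
The clause (!y_41) is unit, so y_41 = false.
The clause (y_42) is unit, so y_42 = true.
But (!y_42) is also a unit clause — contradiction.
Undo y_21 and try y_21 = false.
The clause (y_22) is unit, so y_22 = true.
The clause (!y_32) is unit, so y_32 = false.
The clause (y_31) is unit, so y_31 = true.
The clause (!y_41) is unit, so y_41 = false.
The clause (y_42) is unit, so y_42 = true.
But (!y_42) is also a unit clause — contradiction.
Either choice for y_21 ends in contradiction.
Either choice for y_12 ends in contradiction.
Undo y_11 and try y_11 = true.
The clause (!y_21) is unit, so y_21 = false.
The clause (!y_31) is unit, so y_31 = false.
The clause (!y_41) is unit, so y_41 = false.
Branch on y_22: set y_22 = true.
The clause (!y_12) is unit, so y_12 = false.
The clause (!y_32) is unit, so y_32 = false.
The clause (y_33) is unit, so y_33 = true.
The clause (!y_42) is unit, so y_42 = false.
The clause (y_43) is unit, so y_43 = true.
But (!y_43) is also a unit clause — contradiction.
Undo y_22 and try y_22 = false.
The clause (y_23) is unit, so y_23 = true.
The clause (!y_13) is unit, so y_13 = false.
The clause (!y_33) is unit, so y_33 = false.
The clause (y_32) is unit, so y_32 = true.
The clause (!y_12) is unit, so y_12 = false.
The clause (!y_42) is unit, so y_42 = false.
The clause (y_43) is unit, so y_43 = true.
But (!y_43) is also a unit clause — contradiction.
Either choice for y_22 ends in contradiction.
Either choice for y_11 ends in contradiction.

UNSATISFIABLE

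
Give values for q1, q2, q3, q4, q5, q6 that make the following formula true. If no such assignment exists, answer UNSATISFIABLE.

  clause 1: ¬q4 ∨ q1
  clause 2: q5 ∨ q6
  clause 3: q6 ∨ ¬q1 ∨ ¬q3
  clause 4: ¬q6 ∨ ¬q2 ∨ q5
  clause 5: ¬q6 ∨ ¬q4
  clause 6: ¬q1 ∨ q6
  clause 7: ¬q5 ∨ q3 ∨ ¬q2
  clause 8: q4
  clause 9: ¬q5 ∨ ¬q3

The clause (q4) is unit, so q4 = True.
The clause (q1) is unit, so q1 = True.
The clause (¬q6) is unit, so q6 = False.
Now (q6) is unsatisfied and unit — conflict.

UNSATISFIABLE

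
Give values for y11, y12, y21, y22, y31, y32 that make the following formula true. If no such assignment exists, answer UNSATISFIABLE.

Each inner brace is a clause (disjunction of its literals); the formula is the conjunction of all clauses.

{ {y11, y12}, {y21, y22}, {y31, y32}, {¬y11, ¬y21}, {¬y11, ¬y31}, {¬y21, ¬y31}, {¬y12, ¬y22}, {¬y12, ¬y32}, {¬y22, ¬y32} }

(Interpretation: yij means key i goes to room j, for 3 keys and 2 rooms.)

UNSATISFIABLE

Suppose y11 = True.
(¬y21) alone gives y21 = False.
(y22) alone gives y22 = True.
(¬y31) alone gives y31 = False.
(y32) alone gives y32 = True.
That conflicts with the unit clause (¬y32).
That branch fails; take y11 = False instead.
(y12) alone gives y12 = True.
(¬y22) alone gives y22 = False.
(y21) alone gives y21 = True.
(¬y31) alone gives y31 = False.
(y32) alone gives y32 = True.
That conflicts with the unit clause (¬y32).
Either choice for y11 ends in contradiction.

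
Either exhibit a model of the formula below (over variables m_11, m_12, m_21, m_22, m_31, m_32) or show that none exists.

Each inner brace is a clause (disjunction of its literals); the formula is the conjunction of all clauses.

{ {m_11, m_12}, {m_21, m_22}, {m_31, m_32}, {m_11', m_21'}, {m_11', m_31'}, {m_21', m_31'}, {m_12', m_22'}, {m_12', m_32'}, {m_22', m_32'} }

UNSATISFIABLE

Try m_11 = 1.
From the singleton clause (m_21'), m_21 = 0.
From the singleton clause (m_22), m_22 = 1.
From the singleton clause (m_31'), m_31 = 0.
From the singleton clause (m_32), m_32 = 1.
But (m_32') is also a unit clause — contradiction.
Undo m_11 and try m_11 = 0.
From the singleton clause (m_12), m_12 = 1.
From the singleton clause (m_22'), m_22 = 0.
From the singleton clause (m_21), m_21 = 1.
From the singleton clause (m_31'), m_31 = 0.
From the singleton clause (m_32), m_32 = 1.
But (m_32') is also a unit clause — contradiction.
Neither m_11 = 1 nor m_11 = 0 works.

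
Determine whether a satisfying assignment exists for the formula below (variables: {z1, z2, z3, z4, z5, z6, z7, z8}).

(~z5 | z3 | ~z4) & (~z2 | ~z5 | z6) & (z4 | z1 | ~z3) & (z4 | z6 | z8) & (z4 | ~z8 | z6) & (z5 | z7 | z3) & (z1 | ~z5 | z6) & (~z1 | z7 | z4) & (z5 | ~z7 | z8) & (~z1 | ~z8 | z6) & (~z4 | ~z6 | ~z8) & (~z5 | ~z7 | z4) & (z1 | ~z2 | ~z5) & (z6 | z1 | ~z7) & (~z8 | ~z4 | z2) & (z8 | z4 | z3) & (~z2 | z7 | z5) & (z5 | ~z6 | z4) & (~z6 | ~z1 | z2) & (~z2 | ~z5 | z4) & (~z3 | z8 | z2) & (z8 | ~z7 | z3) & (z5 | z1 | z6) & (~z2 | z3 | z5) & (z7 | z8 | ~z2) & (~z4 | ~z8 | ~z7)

Suppose z5 = 1.
Suppose z3 = 1.
Suppose z2 = 1.
The clause (z6) is unit, so z6 = 1.
The clause (z1) is unit, so z1 = 1.
The clause (z4) is unit, so z4 = 1.
The clause (~z8) is unit, so z8 = 0.
The clause (z7) is unit, so z7 = 1.
Every clause now holds.
A satisfying assignment: z1 ↦ 1, z2 ↦ 1, z3 ↦ 1, z4 ↦ 1, z5 ↦ 1, z6 ↦ 1, z7 ↦ 1, z8 ↦ 0.

Satisfiable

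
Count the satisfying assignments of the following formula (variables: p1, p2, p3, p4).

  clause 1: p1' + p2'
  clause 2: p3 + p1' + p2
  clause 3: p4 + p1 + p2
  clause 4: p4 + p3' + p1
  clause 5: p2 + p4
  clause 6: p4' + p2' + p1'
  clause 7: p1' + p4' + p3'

5

There are 2^4 = 16 truth assignments over (p1, p2, p3, p4).
Split on p4. With p4 = 1, the clauses containing p4 are satisfied and p4' drops from the rest; 4 of the 2^3 = 8 assignments to the other variables satisfy what remains.
With p4 = 0, by the same count on the reduced clause set, 1 assignment works.
Total: 4 + 1 = 5.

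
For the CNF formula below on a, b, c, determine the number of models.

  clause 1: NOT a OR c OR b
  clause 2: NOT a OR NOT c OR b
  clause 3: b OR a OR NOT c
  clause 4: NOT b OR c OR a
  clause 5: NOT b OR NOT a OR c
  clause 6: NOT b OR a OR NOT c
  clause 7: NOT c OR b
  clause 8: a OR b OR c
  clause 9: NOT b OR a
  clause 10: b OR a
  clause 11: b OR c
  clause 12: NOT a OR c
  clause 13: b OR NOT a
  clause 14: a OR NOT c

There are 2^3 = 8 truth assignments over (a, b, c).
Check each against the 14 clauses (columns in the order a, b, c):
  F F F  ✗ fails (a OR b OR c)
  F F T  ✗ fails (b OR a OR NOT c)
  F T F  ✗ fails (NOT b OR c OR a)
  F T T  ✗ fails (NOT b OR a OR NOT c)
  T F F  ✗ fails (NOT a OR c OR b)
  T F T  ✗ fails (NOT a OR NOT c OR b)
  T T F  ✗ fails (NOT b OR NOT a OR c)
  T T T  ✓ satisfies all
1 of the 8 rows is a model.

1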